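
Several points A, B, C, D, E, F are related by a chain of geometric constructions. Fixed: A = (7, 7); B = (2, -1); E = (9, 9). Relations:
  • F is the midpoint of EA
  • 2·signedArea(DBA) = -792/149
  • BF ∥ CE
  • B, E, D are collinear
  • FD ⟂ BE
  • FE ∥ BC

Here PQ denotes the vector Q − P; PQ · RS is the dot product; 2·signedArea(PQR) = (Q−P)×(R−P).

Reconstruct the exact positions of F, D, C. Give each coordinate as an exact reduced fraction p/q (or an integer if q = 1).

1. F_x = 8  [F is the midpoint of EA]
2. F_y = 8  [F is the midpoint of EA]
   → F = (8, 8)
3. D_x = 1222/149  [B, E, D are collinear ∩ FD ⟂ BE]
4. D_y = 1171/149  [B, E, D are collinear ∩ FD ⟂ BE]
   → D = (1222/149, 1171/149)
5. C_x = 3  [BF ∥ CE ∩ FE ∥ BC]
6. C_y = 0  [BF ∥ CE ∩ FE ∥ BC]
   → C = (3, 0)

C = (3, 0)
D = (1222/149, 1171/149)
F = (8, 8)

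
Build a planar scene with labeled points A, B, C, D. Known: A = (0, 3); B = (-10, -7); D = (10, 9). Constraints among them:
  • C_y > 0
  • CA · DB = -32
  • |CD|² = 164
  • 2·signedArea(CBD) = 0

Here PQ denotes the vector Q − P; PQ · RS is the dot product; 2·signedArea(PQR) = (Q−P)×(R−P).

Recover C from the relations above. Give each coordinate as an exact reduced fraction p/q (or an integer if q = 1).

C = (0, 1)

1. C_x = 0  [2·signedArea(CBD) = 0 ∩ CA · DB = -32]
2. C_y = 1  [2·signedArea(CBD) = 0 ∩ CA · DB = -32]
   → C = (0, 1)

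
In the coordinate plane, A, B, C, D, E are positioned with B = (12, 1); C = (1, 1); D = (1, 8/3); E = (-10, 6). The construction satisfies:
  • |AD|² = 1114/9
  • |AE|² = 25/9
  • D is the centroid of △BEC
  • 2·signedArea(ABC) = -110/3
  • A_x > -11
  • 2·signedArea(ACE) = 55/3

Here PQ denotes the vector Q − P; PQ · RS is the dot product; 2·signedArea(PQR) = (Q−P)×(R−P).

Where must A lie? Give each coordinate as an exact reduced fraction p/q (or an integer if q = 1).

A = (-10, 13/3)

1. A_x = -10  [2·signedArea(ACE) = 55/3 ∩ 2·signedArea(ABC) = -110/3]
2. A_y = 13/3  [2·signedArea(ACE) = 55/3 ∩ 2·signedArea(ABC) = -110/3]
   → A = (-10, 13/3)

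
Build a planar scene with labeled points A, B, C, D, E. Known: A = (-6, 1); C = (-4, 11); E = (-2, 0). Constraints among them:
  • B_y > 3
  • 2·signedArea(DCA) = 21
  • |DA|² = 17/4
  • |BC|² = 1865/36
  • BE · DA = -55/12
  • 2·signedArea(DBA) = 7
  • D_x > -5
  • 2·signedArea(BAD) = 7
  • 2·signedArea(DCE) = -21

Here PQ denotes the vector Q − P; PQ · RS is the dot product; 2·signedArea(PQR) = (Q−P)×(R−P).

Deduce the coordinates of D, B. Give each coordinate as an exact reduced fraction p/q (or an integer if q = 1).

1. D_x = -4  [2·signedArea(DCE) = -21 ∩ 2·signedArea(DCA) = 21]
2. D_y = 1/2  [2·signedArea(DCE) = -21 ∩ 2·signedArea(DCA) = 21]
   → D = (-4, 1/2)
3. B_x = -10/3  [2·signedArea(BAD) = 7 ∩ BE · DA = -55/12]
4. B_y = 23/6  [2·signedArea(BAD) = 7 ∩ BE · DA = -55/12]
   → B = (-10/3, 23/6)

B = (-10/3, 23/6)
D = (-4, 1/2)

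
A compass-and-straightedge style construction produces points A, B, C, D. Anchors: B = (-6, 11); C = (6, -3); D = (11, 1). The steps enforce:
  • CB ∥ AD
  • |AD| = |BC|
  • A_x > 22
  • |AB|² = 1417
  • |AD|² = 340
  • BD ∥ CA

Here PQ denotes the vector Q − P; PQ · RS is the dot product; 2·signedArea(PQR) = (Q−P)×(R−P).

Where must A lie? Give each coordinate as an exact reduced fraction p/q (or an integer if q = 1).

A = (23, -13)

1. A_x = 23  [CB ∥ AD ∩ BD ∥ CA]
2. A_y = -13  [CB ∥ AD ∩ BD ∥ CA]
   → A = (23, -13)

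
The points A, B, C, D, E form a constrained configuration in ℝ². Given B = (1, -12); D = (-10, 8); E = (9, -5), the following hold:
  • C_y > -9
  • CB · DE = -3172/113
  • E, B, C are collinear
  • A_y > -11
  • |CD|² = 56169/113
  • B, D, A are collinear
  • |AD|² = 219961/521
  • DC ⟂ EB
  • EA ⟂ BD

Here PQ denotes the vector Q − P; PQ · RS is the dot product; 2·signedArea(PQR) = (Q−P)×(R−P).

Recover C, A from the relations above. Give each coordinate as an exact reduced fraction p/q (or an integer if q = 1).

1. C_x = 529/113  [E, B, C are collinear ∩ DC ⟂ EB]
2. C_y = -992/113  [E, B, C are collinear ∩ DC ⟂ EB]
   → C = (529/113, -992/113)
3. A_x = -51/521  [B, D, A are collinear ∩ EA ⟂ BD]
4. A_y = -5212/521  [B, D, A are collinear ∩ EA ⟂ BD]
   → A = (-51/521, -5212/521)

A = (-51/521, -5212/521)
C = (529/113, -992/113)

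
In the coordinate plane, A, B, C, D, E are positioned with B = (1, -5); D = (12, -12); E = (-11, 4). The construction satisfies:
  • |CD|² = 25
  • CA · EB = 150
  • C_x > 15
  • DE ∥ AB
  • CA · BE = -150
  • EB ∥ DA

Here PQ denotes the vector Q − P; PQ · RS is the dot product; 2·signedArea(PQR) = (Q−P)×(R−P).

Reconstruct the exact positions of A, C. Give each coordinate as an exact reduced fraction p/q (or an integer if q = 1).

1. A_x = 24  [DE ∥ AB ∩ EB ∥ DA]
2. A_y = -21  [DE ∥ AB ∩ EB ∥ DA]
   → A = (24, -21)
3. C_x = 16  [line 12·x + -9·y + -327 = 0 ∩ |CD|² = 25]
4. C_y = -15  [line 12·x + -9·y + -327 = 0 ∩ |CD|² = 25]
   → C = (16, -15)

A = (24, -21)
C = (16, -15)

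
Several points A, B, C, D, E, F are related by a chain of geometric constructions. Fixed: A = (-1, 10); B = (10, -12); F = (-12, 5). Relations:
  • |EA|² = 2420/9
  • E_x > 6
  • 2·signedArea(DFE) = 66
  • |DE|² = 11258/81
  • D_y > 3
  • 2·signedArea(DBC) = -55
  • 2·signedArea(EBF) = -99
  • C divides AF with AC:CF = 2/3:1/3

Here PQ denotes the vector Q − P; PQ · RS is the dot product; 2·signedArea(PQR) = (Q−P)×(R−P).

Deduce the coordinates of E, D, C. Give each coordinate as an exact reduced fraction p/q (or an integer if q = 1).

1. E_x = 19/3  [line -17·x + -22·y + 5 = 0 ∩ |EA|² = 2420/9]
2. E_y = -14/3  [line -17·x + -22·y + 5 = 0 ∩ |EA|² = 2420/9]
   → E = (19/3, -14/3)
3. D_x = -20/9  [line 29/3·x + 55/3·y + -125/3 = 0 ∩ |DE|² = 11258/81]
4. D_y = 31/9  [line 29/3·x + 55/3·y + -125/3 = 0 ∩ |DE|² = 11258/81]
   → D = (-20/9, 31/9)
5. C_x = -25/3  [2·signedArea(DBC) = -55 ∩ C divides AF with AC:CF = 2/3:1/3]
6. C_y = 20/3  [2·signedArea(DBC) = -55 ∩ C divides AF with AC:CF = 2/3:1/3]
   → C = (-25/3, 20/3)

C = (-25/3, 20/3)
D = (-20/9, 31/9)
E = (19/3, -14/3)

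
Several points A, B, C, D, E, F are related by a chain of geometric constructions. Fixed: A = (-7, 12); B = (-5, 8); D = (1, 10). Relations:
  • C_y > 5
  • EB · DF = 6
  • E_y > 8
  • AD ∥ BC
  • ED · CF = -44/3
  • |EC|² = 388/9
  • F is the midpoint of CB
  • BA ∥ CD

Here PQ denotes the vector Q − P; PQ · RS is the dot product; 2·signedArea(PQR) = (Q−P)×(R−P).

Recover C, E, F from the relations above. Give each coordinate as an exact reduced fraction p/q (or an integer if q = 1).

1. C_x = 3  [BA ∥ CD ∩ AD ∥ BC]
2. C_y = 6  [BA ∥ CD ∩ AD ∥ BC]
   → C = (3, 6)
3. F_x = -1  [F is the midpoint of CB]
4. F_y = 7  [F is the midpoint of CB]
   → F = (-1, 7)
5. E_x = -3  [ED · CF = -44/3 ∩ EB · DF = 6]
6. E_y = 26/3  [ED · CF = -44/3 ∩ EB · DF = 6]
   → E = (-3, 26/3)

C = (3, 6)
E = (-3, 26/3)
F = (-1, 7)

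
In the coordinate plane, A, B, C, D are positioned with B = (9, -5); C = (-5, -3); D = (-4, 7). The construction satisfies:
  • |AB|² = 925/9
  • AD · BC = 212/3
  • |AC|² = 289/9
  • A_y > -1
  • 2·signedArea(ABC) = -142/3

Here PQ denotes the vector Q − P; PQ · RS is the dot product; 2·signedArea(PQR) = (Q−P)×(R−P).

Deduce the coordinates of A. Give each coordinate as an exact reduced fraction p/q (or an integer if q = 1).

1. A_x = 0  [AD · BC = 212/3 ∩ 2·signedArea(ABC) = -142/3]
2. A_y = -1/3  [AD · BC = 212/3 ∩ 2·signedArea(ABC) = -142/3]
   → A = (0, -1/3)

A = (0, -1/3)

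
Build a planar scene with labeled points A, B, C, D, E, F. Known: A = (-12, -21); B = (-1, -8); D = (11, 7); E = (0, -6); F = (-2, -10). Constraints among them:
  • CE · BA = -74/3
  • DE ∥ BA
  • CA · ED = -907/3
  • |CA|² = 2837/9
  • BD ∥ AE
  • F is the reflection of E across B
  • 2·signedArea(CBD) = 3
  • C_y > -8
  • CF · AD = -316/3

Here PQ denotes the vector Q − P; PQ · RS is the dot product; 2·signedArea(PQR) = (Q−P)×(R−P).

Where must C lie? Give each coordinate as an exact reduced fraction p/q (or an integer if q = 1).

C = (-2/3, -22/3)

1. C_x = -2/3  [CE · BA = -74/3 ∩ CF · AD = -316/3]
2. C_y = -22/3  [CE · BA = -74/3 ∩ CF · AD = -316/3]
   → C = (-2/3, -22/3)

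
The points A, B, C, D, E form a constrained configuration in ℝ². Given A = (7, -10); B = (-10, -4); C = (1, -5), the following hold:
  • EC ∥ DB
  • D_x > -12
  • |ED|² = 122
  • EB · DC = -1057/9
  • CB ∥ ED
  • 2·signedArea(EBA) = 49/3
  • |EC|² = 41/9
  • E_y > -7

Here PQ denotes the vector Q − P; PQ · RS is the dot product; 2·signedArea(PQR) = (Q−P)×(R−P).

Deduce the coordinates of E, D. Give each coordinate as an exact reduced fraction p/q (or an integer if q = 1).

1. E_x = -2/3  [line 6·x + 17·y + 335/3 = 0 ∩ |EC|² = 41/9]
2. E_y = -19/3  [line 6·x + 17·y + 335/3 = 0 ∩ |EC|² = 41/9]
   → E = (-2/3, -19/3)
3. D_x = -35/3  [EC ∥ DB ∩ CB ∥ ED]
4. D_y = -16/3  [EC ∥ DB ∩ CB ∥ ED]
   → D = (-35/3, -16/3)

D = (-35/3, -16/3)
E = (-2/3, -19/3)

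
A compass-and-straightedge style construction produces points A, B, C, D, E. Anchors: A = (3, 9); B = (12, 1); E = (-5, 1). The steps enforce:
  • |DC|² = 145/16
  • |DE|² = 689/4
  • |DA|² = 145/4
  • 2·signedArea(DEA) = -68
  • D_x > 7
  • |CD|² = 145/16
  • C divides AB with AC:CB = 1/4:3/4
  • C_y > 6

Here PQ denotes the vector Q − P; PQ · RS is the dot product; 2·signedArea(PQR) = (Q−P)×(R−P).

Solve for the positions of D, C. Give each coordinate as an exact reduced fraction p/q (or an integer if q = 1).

1. D_x = 15/2  [line -8·x + 8·y + 20 = 0 ∩ |DA|² = 145/4]
2. D_y = 5  [line -8·x + 8·y + 20 = 0 ∩ |DA|² = 145/4]
   → D = (15/2, 5)
3. C_x = 21/4  [C divides AB with AC:CB = 1/4:3/4]
4. C_y = 7  [C divides AB with AC:CB = 1/4:3/4]
   → C = (21/4, 7)

C = (21/4, 7)
D = (15/2, 5)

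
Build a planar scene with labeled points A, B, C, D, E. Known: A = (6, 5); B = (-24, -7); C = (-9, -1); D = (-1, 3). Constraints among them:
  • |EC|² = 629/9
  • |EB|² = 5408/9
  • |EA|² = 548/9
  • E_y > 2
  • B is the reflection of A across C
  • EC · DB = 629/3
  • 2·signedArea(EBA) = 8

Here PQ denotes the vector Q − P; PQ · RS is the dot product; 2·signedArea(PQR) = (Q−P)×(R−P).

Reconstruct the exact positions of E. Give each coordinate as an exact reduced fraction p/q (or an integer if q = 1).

1. E_x = -4/3  [EC · DB = 629/3 ∩ 2·signedArea(EBA) = 8]
2. E_y = 7/3  [EC · DB = 629/3 ∩ 2·signedArea(EBA) = 8]
   → E = (-4/3, 7/3)

E = (-4/3, 7/3)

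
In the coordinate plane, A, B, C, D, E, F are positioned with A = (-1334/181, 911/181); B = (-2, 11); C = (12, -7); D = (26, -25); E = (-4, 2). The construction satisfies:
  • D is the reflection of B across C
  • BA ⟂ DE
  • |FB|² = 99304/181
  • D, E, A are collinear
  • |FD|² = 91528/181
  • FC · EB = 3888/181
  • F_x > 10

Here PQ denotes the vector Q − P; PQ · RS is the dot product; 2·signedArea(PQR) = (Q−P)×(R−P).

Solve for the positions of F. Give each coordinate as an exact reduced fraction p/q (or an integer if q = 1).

1. F_x = 1848/181  [line -2·x + -9·y + -10947/181 = 0 ∩ |FB|² = 99304/181]
2. F_y = -1627/181  [line -2·x + -9·y + -10947/181 = 0 ∩ |FB|² = 99304/181]
   → F = (1848/181, -1627/181)

F = (1848/181, -1627/181)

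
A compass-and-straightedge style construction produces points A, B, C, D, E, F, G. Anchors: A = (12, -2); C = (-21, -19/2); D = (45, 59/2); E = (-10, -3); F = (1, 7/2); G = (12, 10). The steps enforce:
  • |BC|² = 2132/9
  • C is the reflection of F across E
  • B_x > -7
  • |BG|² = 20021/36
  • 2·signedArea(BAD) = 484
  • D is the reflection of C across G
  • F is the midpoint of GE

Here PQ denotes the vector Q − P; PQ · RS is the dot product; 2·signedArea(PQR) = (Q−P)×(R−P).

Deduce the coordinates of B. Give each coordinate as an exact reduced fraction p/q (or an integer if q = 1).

B = (-19/3, -29/6)

1. B_x = -19/3  [line -63/2·x + 33·y + -40 = 0 ∩ |BC|² = 2132/9]
2. B_y = -29/6  [line -63/2·x + 33·y + -40 = 0 ∩ |BC|² = 2132/9]
   → B = (-19/3, -29/6)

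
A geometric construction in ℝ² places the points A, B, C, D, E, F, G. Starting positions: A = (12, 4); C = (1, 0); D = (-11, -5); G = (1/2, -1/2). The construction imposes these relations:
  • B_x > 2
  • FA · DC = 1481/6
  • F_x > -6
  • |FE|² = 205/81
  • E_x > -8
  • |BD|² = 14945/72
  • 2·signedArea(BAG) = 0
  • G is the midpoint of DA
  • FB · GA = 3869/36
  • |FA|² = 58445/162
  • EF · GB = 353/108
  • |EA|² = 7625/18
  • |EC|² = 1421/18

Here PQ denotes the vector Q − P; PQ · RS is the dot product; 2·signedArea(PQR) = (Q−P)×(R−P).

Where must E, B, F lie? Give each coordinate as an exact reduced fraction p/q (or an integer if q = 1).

1. B_x = 29/12  [line 9/2·x + -23/2·y + -8 = 0 ∩ |BD|² = 14945/72]
2. B_y = 1/4  [line 9/2·x + -23/2·y + -8 = 0 ∩ |BD|² = 14945/72]
   → B = (29/12, 1/4)
3. F_x = -103/18  [FB · GA = 3869/36 ∩ FA · DC = 1481/6]
4. F_y = -17/6  [FB · GA = 3869/36 ∩ FA · DC = 1481/6]
   → F = (-103/18, -17/6)
5. E_x = -43/6  [line -23/12·x + -3/4·y + -589/36 = 0 ∩ |EA|² = 7625/18]
6. E_y = -7/2  [line -23/12·x + -3/4·y + -589/36 = 0 ∩ |EA|² = 7625/18]
   → E = (-43/6, -7/2)

B = (29/12, 1/4)
E = (-43/6, -7/2)
F = (-103/18, -17/6)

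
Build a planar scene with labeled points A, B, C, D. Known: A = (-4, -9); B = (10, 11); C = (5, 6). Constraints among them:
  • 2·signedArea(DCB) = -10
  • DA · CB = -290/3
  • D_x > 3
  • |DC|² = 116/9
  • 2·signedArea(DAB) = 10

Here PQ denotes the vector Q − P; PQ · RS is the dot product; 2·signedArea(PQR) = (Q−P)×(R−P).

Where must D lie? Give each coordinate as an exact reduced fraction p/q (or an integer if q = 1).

1. D_x = 11/3  [2·signedArea(DCB) = -10 ∩ DA · CB = -290/3]
2. D_y = 8/3  [2·signedArea(DCB) = -10 ∩ DA · CB = -290/3]
   → D = (11/3, 8/3)

D = (11/3, 8/3)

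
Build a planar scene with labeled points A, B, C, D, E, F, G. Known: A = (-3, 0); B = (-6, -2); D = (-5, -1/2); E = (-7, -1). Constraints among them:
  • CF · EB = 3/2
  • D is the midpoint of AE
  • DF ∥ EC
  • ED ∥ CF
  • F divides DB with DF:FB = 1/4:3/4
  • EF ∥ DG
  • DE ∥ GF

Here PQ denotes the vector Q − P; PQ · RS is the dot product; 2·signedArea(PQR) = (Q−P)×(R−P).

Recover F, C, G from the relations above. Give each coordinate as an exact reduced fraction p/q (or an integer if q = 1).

C = (-29/4, -11/8)
F = (-21/4, -7/8)
G = (-13/4, -3/8)

1. F_x = -21/4  [F divides DB with DF:FB = 1/4:3/4]
2. F_y = -7/8  [F divides DB with DF:FB = 1/4:3/4]
   → F = (-21/4, -7/8)
3. C_x = -29/4  [ED ∥ CF ∩ DF ∥ EC]
4. C_y = -11/8  [ED ∥ CF ∩ DF ∥ EC]
   → C = (-29/4, -11/8)
5. G_x = -13/4  [DE ∥ GF ∩ EF ∥ DG]
6. G_y = -3/8  [DE ∥ GF ∩ EF ∥ DG]
   → G = (-13/4, -3/8)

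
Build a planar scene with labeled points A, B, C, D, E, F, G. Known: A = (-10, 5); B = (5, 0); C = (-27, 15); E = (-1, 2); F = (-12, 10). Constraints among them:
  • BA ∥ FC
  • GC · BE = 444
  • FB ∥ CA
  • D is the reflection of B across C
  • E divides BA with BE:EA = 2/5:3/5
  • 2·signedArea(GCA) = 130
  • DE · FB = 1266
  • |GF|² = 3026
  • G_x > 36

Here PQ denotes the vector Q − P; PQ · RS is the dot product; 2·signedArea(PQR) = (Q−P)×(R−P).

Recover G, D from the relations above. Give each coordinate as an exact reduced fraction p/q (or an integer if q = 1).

D = (-59, 30)
G = (37, -15)

1. G_x = 37  [2·signedArea(GCA) = 130 ∩ GC · BE = 444]
2. G_y = -15  [2·signedArea(GCA) = 130 ∩ GC · BE = 444]
   → G = (37, -15)
3. D_x = -59  [D is the reflection of B across C]
4. D_y = 30  [D is the reflection of B across C]
   → D = (-59, 30)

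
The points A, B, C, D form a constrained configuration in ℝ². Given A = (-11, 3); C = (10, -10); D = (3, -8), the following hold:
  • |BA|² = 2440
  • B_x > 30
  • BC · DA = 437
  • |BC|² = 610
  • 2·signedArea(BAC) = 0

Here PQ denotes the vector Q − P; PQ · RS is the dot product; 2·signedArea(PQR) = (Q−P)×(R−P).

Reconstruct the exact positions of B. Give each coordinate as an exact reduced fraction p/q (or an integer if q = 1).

1. B_x = 31  [2·signedArea(BAC) = 0 ∩ BC · DA = 437]
2. B_y = -23  [2·signedArea(BAC) = 0 ∩ BC · DA = 437]
   → B = (31, -23)

B = (31, -23)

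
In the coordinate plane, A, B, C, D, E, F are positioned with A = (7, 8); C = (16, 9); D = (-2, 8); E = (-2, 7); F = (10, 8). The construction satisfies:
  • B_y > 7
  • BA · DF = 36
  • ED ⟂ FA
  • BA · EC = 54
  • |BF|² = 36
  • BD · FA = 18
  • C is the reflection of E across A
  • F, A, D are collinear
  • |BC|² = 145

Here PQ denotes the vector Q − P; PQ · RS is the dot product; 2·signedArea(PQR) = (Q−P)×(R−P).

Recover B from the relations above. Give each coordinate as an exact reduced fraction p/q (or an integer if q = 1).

1. B_x = 4  [BD · FA = 18 ∩ BA · EC = 54]
2. B_y = 8  [BD · FA = 18 ∩ BA · EC = 54]
   → B = (4, 8)

B = (4, 8)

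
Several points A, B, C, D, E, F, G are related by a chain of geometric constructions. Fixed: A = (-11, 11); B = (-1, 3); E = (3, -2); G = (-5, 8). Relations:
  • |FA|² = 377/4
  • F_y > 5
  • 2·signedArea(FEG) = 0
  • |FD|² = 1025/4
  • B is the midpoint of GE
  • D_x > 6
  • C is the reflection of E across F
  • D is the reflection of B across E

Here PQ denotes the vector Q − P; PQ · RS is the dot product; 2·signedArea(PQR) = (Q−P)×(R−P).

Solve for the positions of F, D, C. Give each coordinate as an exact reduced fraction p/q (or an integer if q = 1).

C = (-9, 13)
D = (7, -7)
F = (-3, 11/2)

1. D_x = 7  [D is the reflection of B across E]
2. D_y = -7  [D is the reflection of B across E]
   → D = (7, -7)
3. F_x = -3  [line -10·x + -8·y + 14 = 0 ∩ |FD|² = 1025/4]
4. F_y = 11/2  [line -10·x + -8·y + 14 = 0 ∩ |FD|² = 1025/4]
   → F = (-3, 11/2)
5. C_x = -9  [C is the reflection of E across F]
6. C_y = 13  [C is the reflection of E across F]
   → C = (-9, 13)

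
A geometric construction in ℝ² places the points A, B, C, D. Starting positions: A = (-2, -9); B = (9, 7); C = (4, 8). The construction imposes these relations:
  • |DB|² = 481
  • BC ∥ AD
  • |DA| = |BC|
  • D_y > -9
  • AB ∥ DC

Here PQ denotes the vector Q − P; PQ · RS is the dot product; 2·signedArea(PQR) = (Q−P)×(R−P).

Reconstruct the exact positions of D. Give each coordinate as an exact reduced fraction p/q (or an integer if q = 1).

1. D_x = -7  [AB ∥ DC ∩ BC ∥ AD]
2. D_y = -8  [AB ∥ DC ∩ BC ∥ AD]
   → D = (-7, -8)

D = (-7, -8)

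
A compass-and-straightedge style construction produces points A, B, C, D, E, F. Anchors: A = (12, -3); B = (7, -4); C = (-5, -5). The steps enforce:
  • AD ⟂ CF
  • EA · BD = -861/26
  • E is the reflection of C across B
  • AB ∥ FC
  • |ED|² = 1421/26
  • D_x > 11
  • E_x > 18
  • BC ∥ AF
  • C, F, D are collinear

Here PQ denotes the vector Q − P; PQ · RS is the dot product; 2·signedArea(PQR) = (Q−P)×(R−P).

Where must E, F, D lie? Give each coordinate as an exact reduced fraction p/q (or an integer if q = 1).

1. E_x = 19  [E is the reflection of C across B]
2. E_y = -3  [E is the reflection of C across B]
   → E = (19, -3)
3. F_x = 0  [AB ∥ FC ∩ BC ∥ AF]
4. F_y = -4  [AB ∥ FC ∩ BC ∥ AF]
   → F = (0, -4)
5. D_x = 305/26  [C, F, D are collinear ∩ AD ⟂ CF]
6. D_y = -43/26  [C, F, D are collinear ∩ AD ⟂ CF]
   → D = (305/26, -43/26)

D = (305/26, -43/26)
E = (19, -3)
F = (0, -4)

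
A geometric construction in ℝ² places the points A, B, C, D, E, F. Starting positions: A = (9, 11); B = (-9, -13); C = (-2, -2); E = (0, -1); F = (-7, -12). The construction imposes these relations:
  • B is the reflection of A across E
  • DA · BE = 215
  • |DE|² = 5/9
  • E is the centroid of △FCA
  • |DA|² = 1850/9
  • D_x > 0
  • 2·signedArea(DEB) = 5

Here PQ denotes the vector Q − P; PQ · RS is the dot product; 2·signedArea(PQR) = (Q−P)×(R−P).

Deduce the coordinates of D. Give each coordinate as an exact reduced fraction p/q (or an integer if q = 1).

1. D_x = 2/3  [DA · BE = 215 ∩ 2·signedArea(DEB) = 5]
2. D_y = -2/3  [DA · BE = 215 ∩ 2·signedArea(DEB) = 5]
   → D = (2/3, -2/3)

D = (2/3, -2/3)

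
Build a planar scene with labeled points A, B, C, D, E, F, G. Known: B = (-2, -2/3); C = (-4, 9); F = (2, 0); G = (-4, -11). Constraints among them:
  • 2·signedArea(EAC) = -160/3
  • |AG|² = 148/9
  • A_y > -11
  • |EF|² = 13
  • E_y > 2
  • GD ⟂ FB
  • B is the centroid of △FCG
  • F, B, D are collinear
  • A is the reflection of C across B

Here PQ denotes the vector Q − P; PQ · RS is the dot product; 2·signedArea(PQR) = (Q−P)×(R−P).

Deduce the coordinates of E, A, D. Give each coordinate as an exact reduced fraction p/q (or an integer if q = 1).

A = (0, -31/3)
D = (-208/37, -47/37)
E = (0, 3)

1. A_x = 0  [A is the reflection of C across B]
2. A_y = -31/3  [A is the reflection of C across B]
   → A = (0, -31/3)
3. D_x = -208/37  [F, B, D are collinear ∩ GD ⟂ FB]
4. D_y = -47/37  [F, B, D are collinear ∩ GD ⟂ FB]
   → D = (-208/37, -47/37)
5. E_x = 0  [line -58/3·x + -4·y + 12 = 0 ∩ |EF|² = 13]
6. E_y = 3  [line -58/3·x + -4·y + 12 = 0 ∩ |EF|² = 13]
   → E = (0, 3)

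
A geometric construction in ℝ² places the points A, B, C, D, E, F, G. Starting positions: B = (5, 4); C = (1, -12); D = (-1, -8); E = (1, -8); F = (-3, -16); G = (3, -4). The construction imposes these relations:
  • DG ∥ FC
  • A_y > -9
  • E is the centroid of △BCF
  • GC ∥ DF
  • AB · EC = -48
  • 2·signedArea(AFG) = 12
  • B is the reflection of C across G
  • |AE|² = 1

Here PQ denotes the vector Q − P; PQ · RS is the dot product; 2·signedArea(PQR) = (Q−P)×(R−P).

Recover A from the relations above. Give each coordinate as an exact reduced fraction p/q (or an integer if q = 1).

A = (0, -8)

1. A_x = 0  [2·signedArea(AFG) = 12 ∩ AB · EC = -48]
2. A_y = -8  [2·signedArea(AFG) = 12 ∩ AB · EC = -48]
   → A = (0, -8)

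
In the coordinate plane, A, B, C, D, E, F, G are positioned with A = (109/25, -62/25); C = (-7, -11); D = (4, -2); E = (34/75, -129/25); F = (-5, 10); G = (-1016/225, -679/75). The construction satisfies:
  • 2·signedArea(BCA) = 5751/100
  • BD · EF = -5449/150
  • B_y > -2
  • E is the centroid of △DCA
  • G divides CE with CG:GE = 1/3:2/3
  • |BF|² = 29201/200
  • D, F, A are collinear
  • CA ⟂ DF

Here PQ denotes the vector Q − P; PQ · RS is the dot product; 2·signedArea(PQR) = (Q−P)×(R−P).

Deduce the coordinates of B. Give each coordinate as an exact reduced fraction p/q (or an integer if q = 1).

B = (-91/100, -137/100)

1. B_x = -91/100  [BD · EF = -5449/150 ∩ 2·signedArea(BCA) = 5751/100]
2. B_y = -137/100  [BD · EF = -5449/150 ∩ 2·signedArea(BCA) = 5751/100]
   → B = (-91/100, -137/100)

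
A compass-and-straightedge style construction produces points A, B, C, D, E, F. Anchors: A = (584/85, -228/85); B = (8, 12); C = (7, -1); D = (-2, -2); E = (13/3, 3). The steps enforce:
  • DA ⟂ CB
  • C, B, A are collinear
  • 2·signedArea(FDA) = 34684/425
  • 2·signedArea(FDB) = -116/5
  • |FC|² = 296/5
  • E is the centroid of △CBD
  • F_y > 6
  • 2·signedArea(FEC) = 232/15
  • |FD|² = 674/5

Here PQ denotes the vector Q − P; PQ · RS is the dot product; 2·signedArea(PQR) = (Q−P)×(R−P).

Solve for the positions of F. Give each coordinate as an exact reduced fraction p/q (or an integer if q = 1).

F = (29/5, 33/5)

1. F_x = 29/5  [2·signedArea(FDA) = 34684/425 ∩ 2·signedArea(FDB) = -116/5]
2. F_y = 33/5  [2·signedArea(FDA) = 34684/425 ∩ 2·signedArea(FDB) = -116/5]
   → F = (29/5, 33/5)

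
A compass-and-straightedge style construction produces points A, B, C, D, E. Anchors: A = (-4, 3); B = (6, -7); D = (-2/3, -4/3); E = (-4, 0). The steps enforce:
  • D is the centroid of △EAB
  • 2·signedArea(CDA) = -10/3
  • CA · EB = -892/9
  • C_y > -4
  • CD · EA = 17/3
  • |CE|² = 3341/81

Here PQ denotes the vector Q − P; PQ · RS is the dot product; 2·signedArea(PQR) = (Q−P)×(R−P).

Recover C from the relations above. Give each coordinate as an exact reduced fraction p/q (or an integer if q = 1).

C = (14/9, -29/9)

1. C_x = 14/9  [2·signedArea(CDA) = -10/3 ∩ CA · EB = -892/9]
2. C_y = -29/9  [2·signedArea(CDA) = -10/3 ∩ CA · EB = -892/9]
   → C = (14/9, -29/9)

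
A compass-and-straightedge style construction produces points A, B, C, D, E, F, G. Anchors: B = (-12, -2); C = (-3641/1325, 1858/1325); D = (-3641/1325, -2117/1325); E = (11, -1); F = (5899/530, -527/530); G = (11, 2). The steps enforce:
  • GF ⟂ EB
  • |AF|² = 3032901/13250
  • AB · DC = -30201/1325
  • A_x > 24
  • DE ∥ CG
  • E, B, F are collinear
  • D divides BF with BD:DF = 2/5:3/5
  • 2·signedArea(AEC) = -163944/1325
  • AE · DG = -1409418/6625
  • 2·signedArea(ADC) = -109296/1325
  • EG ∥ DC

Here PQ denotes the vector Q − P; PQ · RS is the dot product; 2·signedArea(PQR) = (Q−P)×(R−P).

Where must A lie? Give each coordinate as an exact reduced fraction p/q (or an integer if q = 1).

1. A_x = 32791/1325  [2·signedArea(AEC) = -163944/1325 ∩ AB · DC = -30201/1325]
2. A_y = 7417/1325  [2·signedArea(AEC) = -163944/1325 ∩ AB · DC = -30201/1325]
   → A = (32791/1325, 7417/1325)

A = (32791/1325, 7417/1325)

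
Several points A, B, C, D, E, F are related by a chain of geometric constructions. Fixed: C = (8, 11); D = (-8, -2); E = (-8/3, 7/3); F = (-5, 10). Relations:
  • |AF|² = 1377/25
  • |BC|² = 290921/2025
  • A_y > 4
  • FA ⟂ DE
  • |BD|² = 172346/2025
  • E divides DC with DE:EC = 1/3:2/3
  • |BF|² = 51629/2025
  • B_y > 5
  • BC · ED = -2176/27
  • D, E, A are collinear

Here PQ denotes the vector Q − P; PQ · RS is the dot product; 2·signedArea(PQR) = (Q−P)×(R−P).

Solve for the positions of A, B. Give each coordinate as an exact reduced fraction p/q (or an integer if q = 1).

1. A_x = -8/25  [D, E, A are collinear ∩ FA ⟂ DE]
2. A_y = 106/25  [D, E, A are collinear ∩ FA ⟂ DE]
   → A = (-8/25, 106/25)
3. B_x = -599/225  [line 16/3·x + 13/3·y + -263/27 = 0 ∩ |BD|² = 172346/2025]
4. B_y = 1243/225  [line 16/3·x + 13/3·y + -263/27 = 0 ∩ |BD|² = 172346/2025]
   → B = (-599/225, 1243/225)

A = (-8/25, 106/25)
B = (-599/225, 1243/225)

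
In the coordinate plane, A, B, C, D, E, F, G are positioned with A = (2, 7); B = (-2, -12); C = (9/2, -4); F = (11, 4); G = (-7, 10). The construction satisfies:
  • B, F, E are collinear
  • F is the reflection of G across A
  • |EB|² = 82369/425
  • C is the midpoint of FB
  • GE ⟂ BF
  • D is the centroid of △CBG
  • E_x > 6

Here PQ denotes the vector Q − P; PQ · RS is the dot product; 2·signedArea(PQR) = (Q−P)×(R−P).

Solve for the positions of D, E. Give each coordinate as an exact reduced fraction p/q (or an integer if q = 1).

1. D_x = -3/2  [D is the centroid of △CBG]
2. D_y = -2  [D is the centroid of △CBG]
   → D = (-3/2, -2)
3. E_x = 2881/425  [B, F, E are collinear ∩ GE ⟂ BF]
4. E_y = -508/425  [B, F, E are collinear ∩ GE ⟂ BF]
   → E = (2881/425, -508/425)

D = (-3/2, -2)
E = (2881/425, -508/425)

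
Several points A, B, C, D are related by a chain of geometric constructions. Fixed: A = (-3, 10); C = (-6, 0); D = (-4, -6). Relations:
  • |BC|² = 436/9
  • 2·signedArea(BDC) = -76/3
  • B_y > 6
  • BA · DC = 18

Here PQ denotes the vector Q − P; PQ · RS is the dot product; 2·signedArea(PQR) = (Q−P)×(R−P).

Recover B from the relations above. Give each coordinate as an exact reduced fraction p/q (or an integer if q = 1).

1. B_x = -4  [BA · DC = 18 ∩ 2·signedArea(BDC) = -76/3]
2. B_y = 20/3  [BA · DC = 18 ∩ 2·signedArea(BDC) = -76/3]
   → B = (-4, 20/3)

B = (-4, 20/3)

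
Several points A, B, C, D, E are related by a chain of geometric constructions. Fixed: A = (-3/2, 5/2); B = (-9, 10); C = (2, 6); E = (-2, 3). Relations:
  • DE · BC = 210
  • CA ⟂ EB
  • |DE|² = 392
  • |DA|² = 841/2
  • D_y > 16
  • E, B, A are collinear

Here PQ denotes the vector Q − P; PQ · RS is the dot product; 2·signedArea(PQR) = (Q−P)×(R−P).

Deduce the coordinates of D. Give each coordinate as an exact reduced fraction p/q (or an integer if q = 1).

D = (-16, 17)

1. D_x = -16  [line -11·x + 4·y + -244 = 0 ∩ |DA|² = 841/2]
2. D_y = 17  [line -11·x + 4·y + -244 = 0 ∩ |DA|² = 841/2]
   → D = (-16, 17)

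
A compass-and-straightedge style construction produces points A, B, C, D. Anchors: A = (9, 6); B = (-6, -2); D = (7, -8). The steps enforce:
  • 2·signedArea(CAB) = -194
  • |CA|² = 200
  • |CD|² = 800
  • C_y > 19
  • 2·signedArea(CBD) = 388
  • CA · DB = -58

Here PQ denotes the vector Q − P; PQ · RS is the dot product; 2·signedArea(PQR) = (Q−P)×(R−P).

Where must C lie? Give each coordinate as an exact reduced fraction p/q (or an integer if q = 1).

1. C_x = 11  [2·signedArea(CBD) = 388 ∩ CA · DB = -58]
2. C_y = 20  [2·signedArea(CBD) = 388 ∩ CA · DB = -58]
   → C = (11, 20)

C = (11, 20)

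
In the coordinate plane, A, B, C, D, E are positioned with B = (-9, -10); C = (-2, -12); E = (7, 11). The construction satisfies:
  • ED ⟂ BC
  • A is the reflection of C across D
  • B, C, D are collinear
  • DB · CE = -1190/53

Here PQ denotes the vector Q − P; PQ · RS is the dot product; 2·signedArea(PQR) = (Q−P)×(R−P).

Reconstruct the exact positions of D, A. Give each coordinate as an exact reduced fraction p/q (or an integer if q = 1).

1. D_x = 13/53  [B, C, D are collinear ∩ ED ⟂ BC]
2. D_y = -670/53  [B, C, D are collinear ∩ ED ⟂ BC]
   → D = (13/53, -670/53)
3. A_x = 132/53  [A is the reflection of C across D]
4. A_y = -704/53  [A is the reflection of C across D]
   → A = (132/53, -704/53)

A = (132/53, -704/53)
D = (13/53, -670/53)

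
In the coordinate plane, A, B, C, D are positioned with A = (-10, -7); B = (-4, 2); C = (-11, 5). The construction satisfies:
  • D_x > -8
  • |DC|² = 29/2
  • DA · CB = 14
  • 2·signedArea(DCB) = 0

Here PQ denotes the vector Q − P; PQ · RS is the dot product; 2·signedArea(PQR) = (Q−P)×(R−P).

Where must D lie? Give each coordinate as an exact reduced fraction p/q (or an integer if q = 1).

1. D_x = -15/2  [2·signedArea(DCB) = 0 ∩ DA · CB = 14]
2. D_y = 7/2  [2·signedArea(DCB) = 0 ∩ DA · CB = 14]
   → D = (-15/2, 7/2)

D = (-15/2, 7/2)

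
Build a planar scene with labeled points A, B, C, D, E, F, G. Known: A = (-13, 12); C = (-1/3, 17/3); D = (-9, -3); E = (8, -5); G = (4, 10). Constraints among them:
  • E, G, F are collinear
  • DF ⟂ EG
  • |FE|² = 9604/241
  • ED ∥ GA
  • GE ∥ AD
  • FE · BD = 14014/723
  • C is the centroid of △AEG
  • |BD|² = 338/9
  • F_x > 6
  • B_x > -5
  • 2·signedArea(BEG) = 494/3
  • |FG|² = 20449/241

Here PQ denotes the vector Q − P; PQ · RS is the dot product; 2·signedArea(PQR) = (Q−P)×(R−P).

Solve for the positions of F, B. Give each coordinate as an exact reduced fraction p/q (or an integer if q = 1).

B = (-14/3, 4/3)
F = (1536/241, 265/241)

1. F_x = 1536/241  [E, G, F are collinear ∩ DF ⟂ EG]
2. F_y = 265/241  [E, G, F are collinear ∩ DF ⟂ EG]
   → F = (1536/241, 265/241)
3. B_x = -14/3  [2·signedArea(BEG) = 494/3 ∩ FE · BD = 14014/723]
4. B_y = 4/3  [2·signedArea(BEG) = 494/3 ∩ FE · BD = 14014/723]
   → B = (-14/3, 4/3)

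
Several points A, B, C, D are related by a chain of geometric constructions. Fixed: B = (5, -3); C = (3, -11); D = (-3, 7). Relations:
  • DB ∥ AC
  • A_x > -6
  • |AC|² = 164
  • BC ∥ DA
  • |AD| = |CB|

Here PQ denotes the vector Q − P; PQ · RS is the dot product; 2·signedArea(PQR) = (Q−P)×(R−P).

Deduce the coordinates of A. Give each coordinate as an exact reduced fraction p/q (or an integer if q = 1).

1. A_x = -5  [DB ∥ AC ∩ BC ∥ DA]
2. A_y = -1  [DB ∥ AC ∩ BC ∥ DA]
   → A = (-5, -1)

A = (-5, -1)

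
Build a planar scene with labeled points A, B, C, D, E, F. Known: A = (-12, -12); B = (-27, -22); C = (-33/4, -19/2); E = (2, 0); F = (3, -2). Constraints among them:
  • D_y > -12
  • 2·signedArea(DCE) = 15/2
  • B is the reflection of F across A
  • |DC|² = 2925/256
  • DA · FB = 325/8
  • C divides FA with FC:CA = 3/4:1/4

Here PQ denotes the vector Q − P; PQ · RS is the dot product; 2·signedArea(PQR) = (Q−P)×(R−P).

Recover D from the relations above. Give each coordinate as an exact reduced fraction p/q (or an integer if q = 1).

D = (-177/16, -91/8)

1. D_x = -177/16  [DA · FB = 325/8 ∩ 2·signedArea(DCE) = 15/2]
2. D_y = -91/8  [DA · FB = 325/8 ∩ 2·signedArea(DCE) = 15/2]
   → D = (-177/16, -91/8)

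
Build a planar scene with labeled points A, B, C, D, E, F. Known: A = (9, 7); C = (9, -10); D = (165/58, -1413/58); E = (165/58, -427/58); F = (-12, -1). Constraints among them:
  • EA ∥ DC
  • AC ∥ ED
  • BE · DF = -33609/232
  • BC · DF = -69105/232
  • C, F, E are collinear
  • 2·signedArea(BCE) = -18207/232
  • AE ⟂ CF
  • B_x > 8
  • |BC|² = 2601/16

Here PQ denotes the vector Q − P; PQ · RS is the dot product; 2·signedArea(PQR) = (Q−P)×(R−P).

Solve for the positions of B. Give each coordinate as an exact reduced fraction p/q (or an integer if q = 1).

B = (9, 11/4)

1. B_x = 9  [BC · DF = -69105/232 ∩ 2·signedArea(BCE) = -18207/232]
2. B_y = 11/4  [BC · DF = -69105/232 ∩ 2·signedArea(BCE) = -18207/232]
   → B = (9, 11/4)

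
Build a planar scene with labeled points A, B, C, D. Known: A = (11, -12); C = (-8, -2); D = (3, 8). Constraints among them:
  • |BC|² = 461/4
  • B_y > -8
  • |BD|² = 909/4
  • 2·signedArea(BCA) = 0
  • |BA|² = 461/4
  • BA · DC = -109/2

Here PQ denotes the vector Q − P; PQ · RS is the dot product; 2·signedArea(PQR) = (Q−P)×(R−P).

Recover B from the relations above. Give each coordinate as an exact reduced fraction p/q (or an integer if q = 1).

1. B_x = 3/2  [2·signedArea(BCA) = 0 ∩ BA · DC = -109/2]
2. B_y = -7  [2·signedArea(BCA) = 0 ∩ BA · DC = -109/2]
   → B = (3/2, -7)

B = (3/2, -7)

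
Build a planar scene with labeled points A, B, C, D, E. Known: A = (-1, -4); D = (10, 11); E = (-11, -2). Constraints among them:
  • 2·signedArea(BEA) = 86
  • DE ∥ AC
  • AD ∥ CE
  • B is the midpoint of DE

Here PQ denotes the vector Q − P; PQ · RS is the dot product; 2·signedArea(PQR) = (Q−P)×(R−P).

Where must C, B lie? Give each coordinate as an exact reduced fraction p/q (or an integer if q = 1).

1. C_x = -22  [AD ∥ CE ∩ DE ∥ AC]
2. C_y = -17  [AD ∥ CE ∩ DE ∥ AC]
   → C = (-22, -17)
3. B_x = -1/2  [B is the midpoint of DE]
4. B_y = 9/2  [B is the midpoint of DE]
   → B = (-1/2, 9/2)

B = (-1/2, 9/2)
C = (-22, -17)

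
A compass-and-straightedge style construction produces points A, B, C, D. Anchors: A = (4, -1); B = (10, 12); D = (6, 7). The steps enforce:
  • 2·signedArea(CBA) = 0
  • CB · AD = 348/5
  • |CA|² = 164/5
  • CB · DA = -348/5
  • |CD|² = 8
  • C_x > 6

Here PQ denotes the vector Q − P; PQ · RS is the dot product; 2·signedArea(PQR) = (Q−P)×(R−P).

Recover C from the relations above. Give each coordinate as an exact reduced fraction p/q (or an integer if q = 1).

1. C_x = 32/5  [2·signedArea(CBA) = 0 ∩ CB · DA = -348/5]
2. C_y = 21/5  [2·signedArea(CBA) = 0 ∩ CB · DA = -348/5]
   → C = (32/5, 21/5)

C = (32/5, 21/5)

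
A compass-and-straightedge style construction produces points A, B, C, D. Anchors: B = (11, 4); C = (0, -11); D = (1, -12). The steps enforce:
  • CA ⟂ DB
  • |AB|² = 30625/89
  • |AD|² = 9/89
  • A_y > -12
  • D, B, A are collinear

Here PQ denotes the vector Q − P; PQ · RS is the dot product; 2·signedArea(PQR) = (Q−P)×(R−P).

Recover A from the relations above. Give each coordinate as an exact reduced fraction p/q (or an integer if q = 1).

1. A_x = 104/89  [D, B, A are collinear ∩ CA ⟂ DB]
2. A_y = -1044/89  [D, B, A are collinear ∩ CA ⟂ DB]
   → A = (104/89, -1044/89)

A = (104/89, -1044/89)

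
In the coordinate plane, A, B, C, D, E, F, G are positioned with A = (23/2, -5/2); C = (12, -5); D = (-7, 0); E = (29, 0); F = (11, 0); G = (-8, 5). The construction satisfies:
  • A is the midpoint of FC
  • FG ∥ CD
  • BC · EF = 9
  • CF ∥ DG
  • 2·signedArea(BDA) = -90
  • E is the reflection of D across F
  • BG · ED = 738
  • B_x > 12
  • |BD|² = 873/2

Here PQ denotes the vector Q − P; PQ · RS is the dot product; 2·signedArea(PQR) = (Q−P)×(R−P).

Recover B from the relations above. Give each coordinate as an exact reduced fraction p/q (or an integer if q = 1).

B = (25/2, -15/2)

1. B_x = 25/2  [BC · EF = 9 ∩ 2·signedArea(BDA) = -90]
2. B_y = -15/2  [BC · EF = 9 ∩ 2·signedArea(BDA) = -90]
   → B = (25/2, -15/2)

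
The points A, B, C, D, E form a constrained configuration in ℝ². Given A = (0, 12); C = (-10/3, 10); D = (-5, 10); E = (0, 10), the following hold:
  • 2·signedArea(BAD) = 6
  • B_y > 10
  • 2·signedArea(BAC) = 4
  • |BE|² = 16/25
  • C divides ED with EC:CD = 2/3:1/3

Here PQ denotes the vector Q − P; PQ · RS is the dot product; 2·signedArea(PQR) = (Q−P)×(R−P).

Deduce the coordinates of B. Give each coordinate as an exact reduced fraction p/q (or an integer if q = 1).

1. B_x = 0  [2·signedArea(BAC) = 4 ∩ 2·signedArea(BAD) = 6]
2. B_y = 54/5  [2·signedArea(BAC) = 4 ∩ 2·signedArea(BAD) = 6]
   → B = (0, 54/5)

B = (0, 54/5)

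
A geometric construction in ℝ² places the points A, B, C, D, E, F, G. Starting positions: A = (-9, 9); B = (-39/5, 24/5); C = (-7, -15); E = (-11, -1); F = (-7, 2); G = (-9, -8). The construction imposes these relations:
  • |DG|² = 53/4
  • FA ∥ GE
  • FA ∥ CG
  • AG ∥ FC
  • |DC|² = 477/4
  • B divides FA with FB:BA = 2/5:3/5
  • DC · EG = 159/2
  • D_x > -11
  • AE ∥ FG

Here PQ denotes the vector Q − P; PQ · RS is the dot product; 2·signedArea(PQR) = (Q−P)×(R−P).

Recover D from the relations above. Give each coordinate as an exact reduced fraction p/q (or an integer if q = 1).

1. D_x = -10  [line -2·x + 7·y + 23/2 = 0 ∩ |DG|² = 53/4]
2. D_y = -9/2  [line -2·x + 7·y + 23/2 = 0 ∩ |DG|² = 53/4]
   → D = (-10, -9/2)

D = (-10, -9/2)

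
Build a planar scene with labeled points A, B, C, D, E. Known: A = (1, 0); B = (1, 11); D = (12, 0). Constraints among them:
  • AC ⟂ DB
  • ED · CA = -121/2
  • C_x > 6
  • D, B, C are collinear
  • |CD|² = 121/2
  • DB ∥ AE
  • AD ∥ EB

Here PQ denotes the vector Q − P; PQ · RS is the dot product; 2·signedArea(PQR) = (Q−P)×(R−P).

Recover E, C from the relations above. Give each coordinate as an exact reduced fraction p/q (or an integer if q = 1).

C = (13/2, 11/2)
E = (-10, 11)

1. E_x = -10  [AD ∥ EB ∩ DB ∥ AE]
2. E_y = 11  [AD ∥ EB ∩ DB ∥ AE]
   → E = (-10, 11)
3. C_x = 13/2  [D, B, C are collinear ∩ AC ⟂ DB]
4. C_y = 11/2  [D, B, C are collinear ∩ AC ⟂ DB]
   → C = (13/2, 11/2)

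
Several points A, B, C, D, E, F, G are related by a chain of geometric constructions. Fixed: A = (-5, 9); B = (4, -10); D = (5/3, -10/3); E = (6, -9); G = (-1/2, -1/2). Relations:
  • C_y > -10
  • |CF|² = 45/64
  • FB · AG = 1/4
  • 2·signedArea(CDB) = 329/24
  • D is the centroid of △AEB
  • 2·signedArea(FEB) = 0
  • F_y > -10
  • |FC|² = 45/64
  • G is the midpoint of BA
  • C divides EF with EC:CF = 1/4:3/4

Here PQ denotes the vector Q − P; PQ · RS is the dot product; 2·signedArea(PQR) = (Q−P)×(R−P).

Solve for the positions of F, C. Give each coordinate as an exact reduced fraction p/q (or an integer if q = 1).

1. F_x = 5  [2·signedArea(FEB) = 0 ∩ FB · AG = 1/4]
2. F_y = -19/2  [2·signedArea(FEB) = 0 ∩ FB · AG = 1/4]
   → F = (5, -19/2)
3. C_x = 23/4  [C divides EF with EC:CF = 1/4:3/4]
4. C_y = -73/8  [C divides EF with EC:CF = 1/4:3/4]
   → C = (23/4, -73/8)

C = (23/4, -73/8)
F = (5, -19/2)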